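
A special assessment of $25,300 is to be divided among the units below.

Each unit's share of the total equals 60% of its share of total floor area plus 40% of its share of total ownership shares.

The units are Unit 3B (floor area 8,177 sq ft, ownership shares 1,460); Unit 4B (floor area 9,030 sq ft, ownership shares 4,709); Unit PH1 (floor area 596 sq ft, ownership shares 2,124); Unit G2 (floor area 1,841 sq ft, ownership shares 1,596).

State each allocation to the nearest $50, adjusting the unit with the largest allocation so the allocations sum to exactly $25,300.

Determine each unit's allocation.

Totals — floor area 19,644, ownership shares 9,889.
Composite weights (60% floor area + 40% ownership shares): Unit 3B 0.3088; Unit 4B 0.4663; Unit PH1 0.1041; Unit G2 0.1208.
Pro-rata amounts: Unit 3B 7,812.92; Unit 4B 11,796.98; Unit PH1 2,634.18; Unit G2 3,055.92.
Rounded to nearest $50: Unit 3B $7,800; Unit 4B $11,800; Unit PH1 $2,650; Unit G2 $3,050. Sum = $25,300.
Sum already equals the total — no adjustment.

Unit 3B: $7,800 · Unit 4B: $11,800 · Unit PH1: $2,650 · Unit G2: $3,050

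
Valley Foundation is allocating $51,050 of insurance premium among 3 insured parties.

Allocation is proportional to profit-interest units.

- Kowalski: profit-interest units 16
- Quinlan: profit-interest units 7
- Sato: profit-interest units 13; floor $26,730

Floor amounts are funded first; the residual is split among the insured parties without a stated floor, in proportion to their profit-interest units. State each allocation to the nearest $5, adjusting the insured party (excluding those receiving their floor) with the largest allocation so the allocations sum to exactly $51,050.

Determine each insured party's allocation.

Guaranteed amounts: Sato $26,730. Balance $24,320.
Balance split over remaining profit-interest units 23: Kowalski 16,918.26 → $16,920; Quinlan 7,401.74 → $7,400.

Kowalski: $16,920 · Quinlan: $7,400 · Sato: $26,730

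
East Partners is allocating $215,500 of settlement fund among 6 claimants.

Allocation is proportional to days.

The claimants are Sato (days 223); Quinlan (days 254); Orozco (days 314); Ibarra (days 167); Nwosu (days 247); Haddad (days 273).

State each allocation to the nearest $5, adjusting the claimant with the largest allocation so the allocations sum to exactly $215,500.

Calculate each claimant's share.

Total days = 1,478.
Unrounded shares: Sato 223/1,478 × $215,500 = 32,514.55; Quinlan 254/1,478 × $215,500 = 37,034.51; Orozco 314/1,478 × $215,500 = 45,782.81; Ibarra 167/1,478 × $215,500 = 24,349.46; Nwosu 247/1,478 × $215,500 = 36,013.87; Haddad 273/1,478 × $215,500 = 39,804.80.
Rounded to nearest $5: Sato $32,515; Quinlan $37,035; Orozco $45,785; Ibarra $24,350; Nwosu $36,015; Haddad $39,805. Sum = $215,505.
Difference $215,500 − $215,505 = −$5 applied to largest allocation (Orozco): Orozco becomes $45,780.

Sato: $32,515 | Quinlan: $37,035 | Orozco: $45,780 | Ibarra: $24,350 | Nwosu: $36,015 | Haddad: $39,805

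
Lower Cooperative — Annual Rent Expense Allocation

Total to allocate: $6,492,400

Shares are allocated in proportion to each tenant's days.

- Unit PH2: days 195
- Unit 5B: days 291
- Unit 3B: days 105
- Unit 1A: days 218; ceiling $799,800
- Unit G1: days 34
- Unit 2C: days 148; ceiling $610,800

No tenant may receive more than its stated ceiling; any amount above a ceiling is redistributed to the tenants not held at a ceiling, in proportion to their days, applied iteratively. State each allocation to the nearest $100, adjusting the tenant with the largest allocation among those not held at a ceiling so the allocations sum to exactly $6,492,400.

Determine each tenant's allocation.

Days total: 991.
Unconstrained shares: Unit PH2 1,277,515.64; Unit 5B 1,906,446.42; Unit 3B 687,893.04; Unit 1A 1,428,196.97; Unit G1 222,746.32; Unit 2C 969,601.61.
Held at cap: Unit 1A ($799,800), Unit 2C ($610,800); remaining pool $5,081,800 reallocated over remaining days 625.
Remaining shares: Unit PH2 1,585,521.60 → $1,585,500; Unit 5B 2,366,086.08 → $2,366,100; Unit 3B 853,742.40 → $853,700; Unit G1 276,449.92 → $276,400.
Rounding difference +$100 applied to Unit 5B → $2,366,200.

Unit PH2: $1,585,500; Unit 5B: $2,366,200; Unit 3B: $853,700; Unit 1A: $799,800; Unit G1: $276,400; Unit 2C: $610,800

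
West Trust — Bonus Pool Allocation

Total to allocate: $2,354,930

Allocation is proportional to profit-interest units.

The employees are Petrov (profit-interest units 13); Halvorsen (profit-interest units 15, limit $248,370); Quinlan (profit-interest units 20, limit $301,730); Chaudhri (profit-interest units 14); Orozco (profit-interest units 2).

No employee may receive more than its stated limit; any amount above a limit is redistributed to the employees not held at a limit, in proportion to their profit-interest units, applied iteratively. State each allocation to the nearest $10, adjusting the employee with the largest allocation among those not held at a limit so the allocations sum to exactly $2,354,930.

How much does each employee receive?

Combined profit-interest units = 64.
Unconstrained shares: Petrov 478,345.16; Halvorsen 551,936.72; Quinlan 735,915.62; Chaudhri 515,140.94; Orozco 73,591.56.
Capped: Halvorsen ($248,370), Quinlan ($301,730); residual $1,804,830 reallocated over remaining profit-interest units 29.
Redistributed shares: Petrov 809,061.72 → $809,060; Chaudhri 871,297.24 → $871,300; Orozco 124,471.03 → $124,470.

Petrov: $809,060 · Halvorsen: $248,370 · Quinlan: $301,730 · Chaudhri: $871,300 · Orozco: $124,470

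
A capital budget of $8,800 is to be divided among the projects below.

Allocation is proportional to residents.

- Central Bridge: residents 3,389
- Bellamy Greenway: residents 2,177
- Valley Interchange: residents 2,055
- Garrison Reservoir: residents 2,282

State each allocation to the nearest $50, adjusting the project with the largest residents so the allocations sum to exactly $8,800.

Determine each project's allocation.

Central Bridge: $2,950 · Bellamy Greenway: $1,950 · Valley Interchange: $1,850 · Garrison Reservoir: $2,050

Sum of residents: 3,389 + 2,177 + 2,055 + 2,282 = 9,903.
Raw shares: Central Bridge 3,011.53; Bellamy Greenway 1,934.52; Valley Interchange 1,826.11; Garrison Reservoir 2,027.83.
Rounded to nearest $50: Central Bridge $3,000; Bellamy Greenway $1,950; Valley Interchange $1,850; Garrison Reservoir $2,050. Sum = $8,850.
Difference $8,800 − $8,850 = −$50 applied to largest residents (Central Bridge): Central Bridge becomes $2,950.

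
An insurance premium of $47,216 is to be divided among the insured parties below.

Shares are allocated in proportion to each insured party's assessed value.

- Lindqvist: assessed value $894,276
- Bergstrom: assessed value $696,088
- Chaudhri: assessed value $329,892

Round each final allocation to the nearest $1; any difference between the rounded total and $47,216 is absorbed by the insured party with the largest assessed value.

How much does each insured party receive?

Lindqvist: $21,988 · Bergstrom: $17,116 · Chaudhri: $8,112

Total assessed value = 1,920,256.
Unrounded shares: Lindqvist 894,276/1,920,256 × $47,216 = 21,988.81; Bergstrom 696,088/1,920,256 × $47,216 = 17,115.68; Chaudhri 329,892/1,920,256 × $47,216 = 8,111.51.
After rounding ($1): Lindqvist $21,989; Bergstrom $17,116; Chaudhri $8,112. Sum = $47,217.
Difference $47,216 − $47,217 = −$1 applied to largest assessed value (Lindqvist): Lindqvist becomes $21,988.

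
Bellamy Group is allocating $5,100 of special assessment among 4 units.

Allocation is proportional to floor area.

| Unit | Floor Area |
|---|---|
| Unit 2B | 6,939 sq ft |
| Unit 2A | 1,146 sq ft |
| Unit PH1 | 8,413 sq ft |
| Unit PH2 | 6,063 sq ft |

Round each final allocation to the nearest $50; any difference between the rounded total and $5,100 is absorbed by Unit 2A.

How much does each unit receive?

Floor area total: 22,561.
Proportional shares: Unit 2B 6,939/22,561 × $5,100 = 1,568.59; Unit 2A 1,146/22,561 × $5,100 = 259.06; Unit PH1 8,413/22,561 × $5,100 = 1,901.79; Unit PH2 6,063/22,561 × $5,100 = 1,370.56.
At nearest $50: Unit 2B $1,550; Unit 2A $250; Unit PH1 $1,900; Unit PH2 $1,350. Sum = $5,050.
Difference $5,100 − $5,050 = +$50 applied to Unit 2A: Unit 2A becomes $300.

Unit 2B: $1,550 · Unit 2A: $300 · Unit PH1: $1,900 · Unit PH2: $1,350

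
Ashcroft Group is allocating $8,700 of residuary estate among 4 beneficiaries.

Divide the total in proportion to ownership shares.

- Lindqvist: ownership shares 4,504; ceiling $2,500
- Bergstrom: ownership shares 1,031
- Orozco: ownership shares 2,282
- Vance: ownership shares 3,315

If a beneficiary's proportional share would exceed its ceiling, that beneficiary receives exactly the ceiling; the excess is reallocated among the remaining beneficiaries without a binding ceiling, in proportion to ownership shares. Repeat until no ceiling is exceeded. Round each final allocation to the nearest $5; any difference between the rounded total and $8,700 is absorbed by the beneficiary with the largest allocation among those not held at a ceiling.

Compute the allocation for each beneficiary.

Lindqvist: $2,500 | Bergstrom: $965 | Orozco: $2,135 | Vance: $3,100

Ownership shares total: 11,132.
Pro-rata shares before constraints: Lindqvist 3,520.01; Bergstrom 805.76; Orozco 1,783.45; Vance 2,590.77.
Capped: Lindqvist ($2,500); balance $6,200 reallocated over remaining ownership shares 6,628.
Shares after redistribution: Bergstrom 964.42 → $965; Orozco 2,134.64 → $2,135; Vance 3,100.94 → $3,100.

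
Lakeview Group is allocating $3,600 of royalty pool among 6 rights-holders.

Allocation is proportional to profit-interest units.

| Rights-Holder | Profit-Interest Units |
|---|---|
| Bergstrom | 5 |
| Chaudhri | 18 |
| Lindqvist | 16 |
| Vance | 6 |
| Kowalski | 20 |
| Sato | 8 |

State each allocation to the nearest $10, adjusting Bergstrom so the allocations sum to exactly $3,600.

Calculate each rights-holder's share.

Combined profit-interest units = 73.
Unrounded shares: Bergstrom 5/73 × $3,600 = 246.58; Chaudhri 18/73 × $3,600 = 887.67; Lindqvist 16/73 × $3,600 = 789.04; Vance 6/73 × $3,600 = 295.89; Kowalski 20/73 × $3,600 = 986.30; Sato 8/73 × $3,600 = 394.52.
At nearest $10: Bergstrom $250; Chaudhri $890; Lindqvist $790; Vance $300; Kowalski $990; Sato $390. Sum = $3,610.
Difference $3,600 − $3,610 = −$10 applied to Bergstrom: Bergstrom becomes $240.

Bergstrom: $240 | Chaudhri: $890 | Lindqvist: $790 | Vance: $300 | Kowalski: $990 | Sato: $390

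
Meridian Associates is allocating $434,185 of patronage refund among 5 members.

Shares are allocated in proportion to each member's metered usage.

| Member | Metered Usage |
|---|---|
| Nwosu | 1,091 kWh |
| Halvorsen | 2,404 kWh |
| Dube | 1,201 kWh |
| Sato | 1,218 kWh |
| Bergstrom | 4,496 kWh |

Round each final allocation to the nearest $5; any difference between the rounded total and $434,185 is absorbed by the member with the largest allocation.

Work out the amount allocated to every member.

Nwosu: $45,505 | Halvorsen: $100,265 | Dube: $50,090 | Sato: $50,800 | Bergstrom: $187,525

Sum of metered usage: 10,410.
Proportional shares: Nwosu 1,091/10,410 × $434,185 = 45,503.92; Halvorsen 2,404/10,410 × $434,185 = 100,267.12; Dube 1,201/10,410 × $434,185 = 50,091.85; Sato 1,218/10,410 × $434,185 = 50,800.90; Bergstrom 4,496/10,410 × $434,185 = 187,521.21.
Rounded to nearest $5: Nwosu $45,505; Halvorsen $100,265; Dube $50,090; Sato $50,800; Bergstrom $187,520. Sum = $434,180.
Difference $434,185 − $434,180 = +$5 applied to largest allocation (Bergstrom): Bergstrom becomes $187,525.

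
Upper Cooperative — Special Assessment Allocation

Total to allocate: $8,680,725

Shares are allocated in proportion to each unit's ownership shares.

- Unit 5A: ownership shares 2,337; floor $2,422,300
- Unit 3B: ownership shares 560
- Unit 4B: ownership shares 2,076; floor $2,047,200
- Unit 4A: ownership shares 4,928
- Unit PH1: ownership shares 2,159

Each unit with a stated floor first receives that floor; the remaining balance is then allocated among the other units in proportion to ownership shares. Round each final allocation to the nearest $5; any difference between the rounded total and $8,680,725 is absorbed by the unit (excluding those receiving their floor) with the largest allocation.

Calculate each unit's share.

Unit 5A: $2,422,300 | Unit 3B: $308,395 | Unit 4B: $2,047,200 | Unit 4A: $2,713,860 | Unit PH1: $1,188,970

Fund the minimums — Unit 5A $2,422,300; Unit 4B $2,047,200. Balance $4,211,225.
Balance split over remaining ownership shares 7,647: Unit 3B 308,393.62 → $308,395; Unit 4A 2,713,863.84 → $2,713,865; Unit PH1 1,188,967.54 → $1,188,970.
Rounding difference −$5 applied to Unit 4A → $2,713,860.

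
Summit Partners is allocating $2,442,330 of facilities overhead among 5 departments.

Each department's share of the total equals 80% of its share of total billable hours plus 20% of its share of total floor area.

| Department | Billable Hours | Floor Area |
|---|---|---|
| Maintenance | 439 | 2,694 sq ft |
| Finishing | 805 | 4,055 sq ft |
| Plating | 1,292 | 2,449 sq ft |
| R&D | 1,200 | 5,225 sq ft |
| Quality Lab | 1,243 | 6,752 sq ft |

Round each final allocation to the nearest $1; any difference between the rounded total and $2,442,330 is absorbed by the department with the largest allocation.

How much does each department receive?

Maintenance: $234,418; Finishing: $409,440; Plating: $563,502; R&D: $591,436; Quality Lab: $643,534

Billable hours total 4,979; floor area total 21,175.
Composite weights (80% billable hours + 20% floor area): Maintenance 0.0960; Finishing 0.1676; Plating 0.2307; R&D 0.2422; Quality Lab 0.2635.
Pro-rata amounts: Maintenance 234,418.14; Finishing 409,439.83; Plating 563,501.55; R&D 591,435.73; Quality Lab 643,534.75.
At nearest $1: Maintenance $234,418; Finishing $409,440; Plating $563,502; R&D $591,436; Quality Lab $643,535. Sum = $2,442,331.
Difference $2,442,330 − $2,442,331 = −$1 applied to largest allocation (Quality Lab): Quality Lab becomes $643,534.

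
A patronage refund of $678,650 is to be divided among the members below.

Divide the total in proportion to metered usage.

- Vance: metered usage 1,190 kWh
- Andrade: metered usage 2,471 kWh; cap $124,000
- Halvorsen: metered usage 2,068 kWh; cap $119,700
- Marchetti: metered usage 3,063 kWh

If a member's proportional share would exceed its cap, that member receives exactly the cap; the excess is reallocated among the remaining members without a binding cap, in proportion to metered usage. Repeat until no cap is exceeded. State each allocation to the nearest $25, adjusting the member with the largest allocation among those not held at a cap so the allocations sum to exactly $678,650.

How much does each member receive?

Combined metered usage = 8,792.
Unconstrained shares: Vance 91,855.49; Andrade 190,735.23; Halvorsen 159,627.87; Marchetti 236,431.41.
Capped: Andrade ($124,000), Halvorsen ($119,700); remaining pool $434,950 reallocated over remaining metered usage 4,253.
Shares after redistribution: Vance 121,700.09 → $121,700; Marchetti 313,249.91 → $313,250.

Vance: $121,700 · Andrade: $124,000 · Halvorsen: $119,700 · Marchetti: $313,250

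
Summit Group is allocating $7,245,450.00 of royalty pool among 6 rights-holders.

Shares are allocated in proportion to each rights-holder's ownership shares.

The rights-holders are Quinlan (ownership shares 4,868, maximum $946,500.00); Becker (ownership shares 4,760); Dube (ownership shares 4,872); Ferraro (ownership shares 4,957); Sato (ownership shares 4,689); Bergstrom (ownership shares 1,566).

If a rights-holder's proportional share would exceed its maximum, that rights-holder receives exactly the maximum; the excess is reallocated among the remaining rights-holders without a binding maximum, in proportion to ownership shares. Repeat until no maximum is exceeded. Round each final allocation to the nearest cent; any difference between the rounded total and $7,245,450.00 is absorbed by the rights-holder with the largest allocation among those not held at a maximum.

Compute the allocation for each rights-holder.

Quinlan: $946,500.00 | Becker: $1,438,447.61 | Dube: $1,472,293.44 | Ferraro: $1,497,980.00 | Sato: $1,416,991.77 | Bergstrom: $473,237.18

Total ownership shares = 25,712.
Proportional shares (ignoring caps): Quinlan 1,371,766.1248; Becker 1,341,332.5296; Dube 1,372,893.29496; Ferraro 1,396,845.6616; Sato 1,321,325.2586; Bergstrom 441,287.1305.
Cap binds for Quinlan ($946,500.00); remaining pool $6,298,950.00 reallocated over remaining ownership shares 20,844.
Remaining shares: Becker 1,438,447.6108 → $1,438,447.61; Dube 1,472,293.4370 → $1,472,293.44; Ferraro 1,497,980.0014 → $1,497,980.00; Sato 1,416,991.7746 → $1,416,991.77; Bergstrom 473,237.1762 → $473,237.18.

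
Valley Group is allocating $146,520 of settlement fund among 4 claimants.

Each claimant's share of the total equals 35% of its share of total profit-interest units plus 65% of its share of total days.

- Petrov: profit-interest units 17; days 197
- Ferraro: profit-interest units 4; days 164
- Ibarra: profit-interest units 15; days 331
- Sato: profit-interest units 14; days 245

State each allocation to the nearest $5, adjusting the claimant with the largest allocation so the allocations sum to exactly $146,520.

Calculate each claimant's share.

Totals — profit-interest units 50, days 937.
Combined weights (35% profit-interest units + 65% days): Petrov 0.2557; Ferraro 0.1418; Ibarra 0.3346; Sato 0.2680.
Proportional shares: Petrov 37,459.24; Ferraro 20,771.75; Ibarra 49,027.91; Sato 39,261.11.
After rounding ($5): Petrov $37,460; Ferraro $20,770; Ibarra $49,030; Sato $39,260. Sum = $146,520.
Rounded total matches; no reconciliation needed.

Petrov: $37,460; Ferraro: $20,770; Ibarra: $49,030; Sato: $39,260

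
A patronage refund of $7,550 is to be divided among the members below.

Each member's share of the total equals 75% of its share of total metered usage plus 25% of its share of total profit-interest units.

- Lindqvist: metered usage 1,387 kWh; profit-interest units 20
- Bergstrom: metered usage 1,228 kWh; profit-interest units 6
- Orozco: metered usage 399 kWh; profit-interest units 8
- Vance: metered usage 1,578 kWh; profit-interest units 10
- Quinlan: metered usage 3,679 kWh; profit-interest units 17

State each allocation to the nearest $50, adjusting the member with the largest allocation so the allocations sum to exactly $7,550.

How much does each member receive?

Lindqvist: $1,550 | Bergstrom: $1,050 | Orozco: $500 | Vance: $1,400 | Quinlan: $3,050

Metered usage total 8,271; profit-interest units total 61.
Blended shares (75% metered usage + 25% profit-interest units): Lindqvist 0.2077; Bergstrom 0.1359; Orozco 0.0690; Vance 0.1841; Quinlan 0.4033.
Proportional shares: Lindqvist 1,568.42; Bergstrom 1,026.37; Orozco 520.70; Vance 1,389.76; Quinlan 3,044.75.
At nearest $50: Lindqvist $1,550; Bergstrom $1,050; Orozco $500; Vance $1,400; Quinlan $3,050. Sum = $7,550.
No rounding difference to absorb.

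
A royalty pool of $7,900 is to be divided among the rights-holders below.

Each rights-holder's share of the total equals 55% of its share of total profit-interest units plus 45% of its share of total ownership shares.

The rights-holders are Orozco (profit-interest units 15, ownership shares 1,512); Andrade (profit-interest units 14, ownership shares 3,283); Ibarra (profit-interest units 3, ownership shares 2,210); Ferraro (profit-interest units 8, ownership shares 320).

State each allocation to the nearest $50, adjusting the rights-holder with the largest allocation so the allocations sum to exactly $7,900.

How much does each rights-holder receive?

Orozco: $2,350; Andrade: $3,150; Ibarra: $1,400; Ferraro: $1,000

Totals — profit-interest units 40, ownership shares 7,325.
Blended shares (55% profit-interest units + 45% ownership shares): Orozco 0.2991; Andrade 0.3942; Ibarra 0.1770; Ferraro 0.1297.
Proportional shares: Orozco 2,363.19; Andrade 3,114.07; Ibarra 1,398.44; Ferraro 1,024.30.
After rounding ($50): Orozco $2,350; Andrade $3,100; Ibarra $1,400; Ferraro $1,000. Sum = $7,850.
Difference $7,900 − $7,850 = +$50 applied to largest allocation (Andrade): Andrade becomes $3,150.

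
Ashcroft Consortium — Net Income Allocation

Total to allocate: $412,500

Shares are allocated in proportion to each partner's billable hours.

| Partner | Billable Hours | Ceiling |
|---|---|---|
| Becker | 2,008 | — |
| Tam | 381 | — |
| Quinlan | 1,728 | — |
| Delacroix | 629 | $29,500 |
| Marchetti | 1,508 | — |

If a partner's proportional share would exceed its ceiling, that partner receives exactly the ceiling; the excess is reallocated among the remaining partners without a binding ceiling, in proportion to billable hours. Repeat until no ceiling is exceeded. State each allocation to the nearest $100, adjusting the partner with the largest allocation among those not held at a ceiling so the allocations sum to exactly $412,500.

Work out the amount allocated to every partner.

Becker: $136,700 · Tam: $25,900 · Quinlan: $117,700 · Delacroix: $29,500 · Marchetti: $102,700

Combined billable hours = 6,254.
Pro-rata shares before constraints: Becker 132,443.24; Tam 25,129.92; Quinlan 113,975.06; Delacroix 41,487.45; Marchetti 99,464.34.
Held at cap: Delacroix ($29,500); balance $383,000 reallocated over remaining billable hours 5,625.
Shares after redistribution: Becker 136,722.49 → $136,700; Tam 25,941.87 → $25,900; Quinlan 117,657.60 → $117,700; Marchetti 102,678.04 → $102,700.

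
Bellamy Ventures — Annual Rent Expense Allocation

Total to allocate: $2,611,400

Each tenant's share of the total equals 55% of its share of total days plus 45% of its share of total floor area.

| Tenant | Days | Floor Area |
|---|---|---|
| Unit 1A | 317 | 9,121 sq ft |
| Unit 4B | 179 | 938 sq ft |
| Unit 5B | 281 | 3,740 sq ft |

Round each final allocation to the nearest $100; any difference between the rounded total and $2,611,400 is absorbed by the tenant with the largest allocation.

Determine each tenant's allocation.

Totals — days 777, floor area 13,799.
Composite weights (55% days + 45% floor area): Unit 1A 0.5218; Unit 4B 0.1573; Unit 5B 0.3209.
Unrounded shares: Unit 1A 1,362,717.68; Unit 4B 410,758.73; Unit 5B 837,923.60.
After rounding ($100): Unit 1A $1,362,700; Unit 4B $410,800; Unit 5B $837,900. Sum = $2,611,400.
No rounding difference to absorb.

Unit 1A: $1,362,700 | Unit 4B: $410,800 | Unit 5B: $837,900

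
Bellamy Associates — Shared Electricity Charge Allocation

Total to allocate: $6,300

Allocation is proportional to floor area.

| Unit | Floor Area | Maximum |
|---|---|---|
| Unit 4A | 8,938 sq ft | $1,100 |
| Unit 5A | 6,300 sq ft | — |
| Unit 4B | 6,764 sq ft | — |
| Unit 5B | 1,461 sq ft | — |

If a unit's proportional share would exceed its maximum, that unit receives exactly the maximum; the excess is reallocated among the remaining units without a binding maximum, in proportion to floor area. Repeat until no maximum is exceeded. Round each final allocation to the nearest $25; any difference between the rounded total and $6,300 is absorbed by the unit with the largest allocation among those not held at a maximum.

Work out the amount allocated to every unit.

Unit 4A: $1,100 | Unit 5A: $2,250 | Unit 4B: $2,425 | Unit 5B: $525

Total floor area = 23,463.
Pro-rata shares before constraints: Unit 4A 2,399.92; Unit 5A 1,691.60; Unit 4B 1,816.19; Unit 5B 392.29.
Capped: Unit 4A ($1,100); balance $5,200 reallocated over remaining floor area 14,525.
Redistributed shares: Unit 5A 2,255.42 → $2,250; Unit 4B 2,421.54 → $2,425; Unit 5B 523.04 → $525.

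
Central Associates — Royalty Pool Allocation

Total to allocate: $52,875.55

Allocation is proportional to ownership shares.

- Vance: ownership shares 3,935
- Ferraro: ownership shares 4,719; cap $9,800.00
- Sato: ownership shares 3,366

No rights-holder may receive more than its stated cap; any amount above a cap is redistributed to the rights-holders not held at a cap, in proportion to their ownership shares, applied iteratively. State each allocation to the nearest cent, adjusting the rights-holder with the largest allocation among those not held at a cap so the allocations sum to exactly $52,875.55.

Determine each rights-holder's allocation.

Vance: $23,216.31 · Ferraro: $9,800.00 · Sato: $19,859.24

Sum of ownership shares: 12,020.
Pro-rata shares before constraints: Vance 17,309.9242; Ferraro 20,758.7122; Sato 14,806.9136.
Capped: Ferraro ($9,800.00); balance $43,075.55 reallocated over remaining ownership shares 7,301.
Redistributed shares: Vance 23,216.3114 → $23,216.31; Sato 19,859.2386 → $19,859.24.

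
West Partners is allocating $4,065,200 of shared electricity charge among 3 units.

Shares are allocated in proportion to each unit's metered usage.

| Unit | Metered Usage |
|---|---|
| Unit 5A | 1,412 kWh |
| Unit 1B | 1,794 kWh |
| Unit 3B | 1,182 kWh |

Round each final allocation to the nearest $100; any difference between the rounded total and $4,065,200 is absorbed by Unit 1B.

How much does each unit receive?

Sum of metered usage: 4,388.
Proportional shares: Unit 5A 1,412/4,388 × $4,065,200 = 1,308,127.26; Unit 1B 1,794/4,388 × $4,065,200 = 1,662,025.71; Unit 3B 1,182/4,388 × $4,065,200 = 1,095,047.04.
At nearest $100: Unit 5A $1,308,100; Unit 1B $1,662,000; Unit 3B $1,095,000. Sum = $4,065,100.
Difference $4,065,200 − $4,065,100 = +$100 applied to Unit 1B: Unit 1B becomes $1,662,100.

Unit 5A: $1,308,100 · Unit 1B: $1,662,100 · Unit 3B: $1,095,000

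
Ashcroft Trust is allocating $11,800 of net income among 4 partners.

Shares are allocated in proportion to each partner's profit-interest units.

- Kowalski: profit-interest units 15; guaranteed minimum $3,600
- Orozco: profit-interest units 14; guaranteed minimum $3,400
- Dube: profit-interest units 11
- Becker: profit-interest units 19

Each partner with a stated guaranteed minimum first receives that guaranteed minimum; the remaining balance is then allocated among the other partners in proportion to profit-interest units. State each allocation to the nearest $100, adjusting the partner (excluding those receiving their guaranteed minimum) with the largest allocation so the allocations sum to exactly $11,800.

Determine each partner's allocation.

Fund the minimums — Kowalski $3,600; Orozco $3,400. Remaining pool $4,800.
Remaining pool split over remaining profit-interest units 30: Dube 1,760.00 → $1,800; Becker 3,040.00 → $3,000.

Kowalski: $3,600 · Orozco: $3,400 · Dube: $1,800 · Becker: $3,000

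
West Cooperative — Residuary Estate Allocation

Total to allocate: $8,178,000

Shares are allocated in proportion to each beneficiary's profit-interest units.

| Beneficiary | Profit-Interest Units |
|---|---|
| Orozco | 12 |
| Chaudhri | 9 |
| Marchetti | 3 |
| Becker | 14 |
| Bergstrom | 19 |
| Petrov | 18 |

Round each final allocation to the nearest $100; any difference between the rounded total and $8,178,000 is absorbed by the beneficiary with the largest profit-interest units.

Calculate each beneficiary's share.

Total profit-interest units = 75.
Pro-rata amounts: Orozco 12/75 × $8,178,000 = 1,308,480.00; Chaudhri 9/75 × $8,178,000 = 981,360.00; Marchetti 3/75 × $8,178,000 = 327,120.00; Becker 14/75 × $8,178,000 = 1,526,560.00; Bergstrom 19/75 × $8,178,000 = 2,071,760.00; Petrov 18/75 × $8,178,000 = 1,962,720.00.
At nearest $100: Orozco $1,308,500; Chaudhri $981,400; Marchetti $327,100; Becker $1,526,600; Bergstrom $2,071,800; Petrov $1,962,700. Sum = $8,178,100.
Difference $8,178,000 − $8,178,100 = −$100 applied to largest profit-interest units (Bergstrom): Bergstrom becomes $2,071,700.

Orozco: $1,308,500 · Chaudhri: $981,400 · Marchetti: $327,100 · Becker: $1,526,600 · Bergstrom: $2,071,700 · Petrov: $1,962,700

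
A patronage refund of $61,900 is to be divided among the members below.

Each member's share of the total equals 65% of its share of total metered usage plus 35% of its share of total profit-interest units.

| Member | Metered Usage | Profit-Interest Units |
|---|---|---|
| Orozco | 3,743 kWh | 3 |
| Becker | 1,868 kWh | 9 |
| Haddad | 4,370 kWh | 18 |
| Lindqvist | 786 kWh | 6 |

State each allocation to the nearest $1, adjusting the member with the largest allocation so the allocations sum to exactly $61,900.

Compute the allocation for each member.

Orozco: $15,793 | Becker: $12,397 | Haddad: $27,162 | Lindqvist: $6,548

Totals — metered usage 10,767, profit-interest units 36.
Combined weights (65% metered usage + 35% profit-interest units): Orozco 0.2551; Becker 0.2003; Haddad 0.4388; Lindqvist 0.1058.
Pro-rata amounts: Orozco 15,792.56; Becker 12,396.74; Haddad 27,162.67; Lindqvist 6,548.02.
Rounded to nearest $1: Orozco $15,793; Becker $12,397; Haddad $27,163; Lindqvist $6,548. Sum = $61,901.
Difference $61,900 − $61,901 = −$1 applied to largest allocation (Haddad): Haddad becomes $27,162.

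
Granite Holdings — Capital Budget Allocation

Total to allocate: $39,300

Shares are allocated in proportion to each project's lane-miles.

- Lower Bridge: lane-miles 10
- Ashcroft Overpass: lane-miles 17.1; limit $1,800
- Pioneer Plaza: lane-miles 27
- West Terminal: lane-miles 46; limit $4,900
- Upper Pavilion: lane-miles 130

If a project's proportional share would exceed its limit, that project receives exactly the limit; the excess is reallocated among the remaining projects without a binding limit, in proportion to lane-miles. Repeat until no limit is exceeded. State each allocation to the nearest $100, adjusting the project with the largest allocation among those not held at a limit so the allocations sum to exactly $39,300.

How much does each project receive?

Lower Bridge: $2,000 | Ashcroft Overpass: $1,800 | Pioneer Plaza: $5,300 | West Terminal: $4,900 | Upper Pavilion: $25,300

Combined lane-miles = 230.1.
Pro-rata shares before constraints: Lower Bridge 1,707.95; Ashcroft Overpass 2,920.60; Pioneer Plaza 4,611.47; West Terminal 7,856.58; Upper Pavilion 22,203.39.
Capped: Ashcroft Overpass ($1,800), West Terminal ($4,900); balance $32,600 reallocated over remaining lane-miles 167.
Redistributed shares: Lower Bridge 1,952.10 → $2,000; Pioneer Plaza 5,270.66 → $5,300; Upper Pavilion 25,377.25 → $25,400.
Rounding difference −$100 applied to Upper Pavilion → $25,300.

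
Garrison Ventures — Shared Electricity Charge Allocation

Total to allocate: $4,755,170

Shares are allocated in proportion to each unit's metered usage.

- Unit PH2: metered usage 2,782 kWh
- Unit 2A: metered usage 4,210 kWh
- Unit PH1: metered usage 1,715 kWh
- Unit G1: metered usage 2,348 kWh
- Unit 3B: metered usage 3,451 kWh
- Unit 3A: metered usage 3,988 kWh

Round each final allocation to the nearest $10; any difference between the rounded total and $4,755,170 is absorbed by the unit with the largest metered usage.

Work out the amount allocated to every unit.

Unit PH2: $715,310 | Unit 2A: $1,082,470 | Unit PH1: $440,960 | Unit G1: $603,720 | Unit 3B: $887,320 | Unit 3A: $1,025,390

Sum of metered usage: 2,782 + 4,210 + 1,715 + 2,348 + 3,451 + 3,988 = 18,494.
Unrounded shares: Unit PH2 715,306.74; Unit 2A 1,082,473.54; Unit PH1 440,960.12; Unit G1 603,716.84; Unit 3B 887,319.76; Unit 3A 1,025,392.99.
At nearest $10: Unit PH2 $715,310; Unit 2A $1,082,470; Unit PH1 $440,960; Unit G1 $603,720; Unit 3B $887,320; Unit 3A $1,025,390. Sum = $4,755,170.
Sum already equals the total — no adjustment.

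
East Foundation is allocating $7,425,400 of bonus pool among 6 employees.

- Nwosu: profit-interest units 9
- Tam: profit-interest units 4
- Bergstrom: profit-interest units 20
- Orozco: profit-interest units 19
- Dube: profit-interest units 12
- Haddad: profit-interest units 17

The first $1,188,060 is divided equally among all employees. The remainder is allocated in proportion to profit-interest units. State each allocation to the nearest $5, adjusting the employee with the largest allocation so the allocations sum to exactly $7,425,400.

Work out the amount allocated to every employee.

$1,188,060 shared equally gives $198,010 per employee.
Remainder $6,237,340 by profit-interest units (total 81): Nwosu 693,037.78 → $693,040; Tam 308,016.79 → $308,015; Bergstrom 1,540,083.95 → $1,540,085; Orozco 1,463,079.75 → $1,463,080; Dube 924,050.37 → $924,050; Haddad 1,309,071.36 → $1,309,070.
Totals: Nwosu $198,010 + $693,040 = $891,050; Tam $198,010 + $308,015 = $506,025; Bergstrom $198,010 + $1,540,085 = $1,738,095; Orozco $198,010 + $1,463,080 = $1,661,090; Dube $198,010 + $924,050 = $1,122,060; Haddad $198,010 + $1,309,070 = $1,507,080.

Nwosu: $891,050 · Tam: $506,025 · Bergstrom: $1,738,095 · Orozco: $1,661,090 · Dube: $1,122,060 · Haddad: $1,507,080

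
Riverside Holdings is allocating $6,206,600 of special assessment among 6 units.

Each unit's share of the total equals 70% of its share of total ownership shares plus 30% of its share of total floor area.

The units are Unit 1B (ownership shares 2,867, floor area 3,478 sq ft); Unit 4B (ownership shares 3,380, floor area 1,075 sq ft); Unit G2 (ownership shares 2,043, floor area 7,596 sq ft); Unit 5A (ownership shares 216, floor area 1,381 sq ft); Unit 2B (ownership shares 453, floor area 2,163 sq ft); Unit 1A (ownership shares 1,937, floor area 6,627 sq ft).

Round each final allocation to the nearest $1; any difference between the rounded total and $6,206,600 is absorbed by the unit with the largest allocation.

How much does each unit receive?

Ownership shares total 10,896; floor area total 22,320.
Combined weights (70% ownership shares + 30% floor area): Unit 1B 0.2309; Unit 4B 0.2316; Unit G2 0.2333; Unit 5A 0.0324; Unit 2B 0.0582; Unit 1A 0.2135.
Pro-rata amounts: Unit 1B 1,433,316.02; Unit 4B 1,437,404.06; Unit G2 1,448,290.09; Unit 5A 201,332.67; Unit 2B 361,068.98; Unit 1A 1,325,188.19.
After rounding ($1): Unit 1B $1,433,316; Unit 4B $1,437,404; Unit G2 $1,448,290; Unit 5A $201,333; Unit 2B $361,069; Unit 1A $1,325,188. Sum = $6,206,600.
Rounded total matches; no reconciliation needed.

Unit 1B: $1,433,316 | Unit 4B: $1,437,404 | Unit G2: $1,448,290 | Unit 5A: $201,333 | Unit 2B: $361,069 | Unit 1A: $1,325,188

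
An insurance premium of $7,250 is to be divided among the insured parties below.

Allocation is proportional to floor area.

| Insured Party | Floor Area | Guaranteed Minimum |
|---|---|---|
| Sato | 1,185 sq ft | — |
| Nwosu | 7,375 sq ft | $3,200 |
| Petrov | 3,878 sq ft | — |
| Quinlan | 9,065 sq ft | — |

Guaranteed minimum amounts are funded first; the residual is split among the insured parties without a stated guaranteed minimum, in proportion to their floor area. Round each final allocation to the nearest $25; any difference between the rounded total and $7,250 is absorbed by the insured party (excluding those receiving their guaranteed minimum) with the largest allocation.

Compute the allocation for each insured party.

Sato: $350 · Nwosu: $3,200 · Petrov: $1,100 · Quinlan: $2,600

Minimums first: Nwosu $3,200. Residual $4,050.
Residual split over remaining floor area 14,128: Sato 339.70 → $350; Petrov 1,111.69 → $1,100; Quinlan 2,598.62 → $2,600.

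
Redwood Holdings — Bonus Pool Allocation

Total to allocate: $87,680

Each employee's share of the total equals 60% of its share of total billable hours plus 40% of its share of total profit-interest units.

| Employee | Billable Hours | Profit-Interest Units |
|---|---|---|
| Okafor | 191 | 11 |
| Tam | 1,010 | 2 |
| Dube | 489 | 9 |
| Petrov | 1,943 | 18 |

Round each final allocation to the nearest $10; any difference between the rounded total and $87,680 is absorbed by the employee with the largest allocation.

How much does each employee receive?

Okafor: $12,410 | Tam: $16,380 | Dube: $14,970 | Petrov: $43,920

Totals — billable hours 3,633, profit-interest units 40.
Blended shares (60% billable hours + 40% profit-interest units): Okafor 0.1415; Tam 0.1868; Dube 0.1708; Petrov 0.5009.
Raw shares: Okafor 12,410.59; Tam 16,379.00; Dube 14,972.21; Petrov 43,918.20.
Rounded to nearest $10: Okafor $12,410; Tam $16,380; Dube $14,970; Petrov $43,920. Sum = $87,680.
Sum already equals the total — no adjustment.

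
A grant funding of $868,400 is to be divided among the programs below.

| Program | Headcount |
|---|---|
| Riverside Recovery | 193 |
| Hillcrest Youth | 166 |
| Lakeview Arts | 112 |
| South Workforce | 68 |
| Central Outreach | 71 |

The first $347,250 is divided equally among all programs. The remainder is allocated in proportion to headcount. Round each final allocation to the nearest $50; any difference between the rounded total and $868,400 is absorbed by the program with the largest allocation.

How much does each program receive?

Riverside Recovery: $234,350 · Hillcrest Youth: $211,250 · Lakeview Arts: $165,150 · South Workforce: $127,550 · Central Outreach: $130,100

Equal tier: $347,250 ÷ 5 = $69,450 apiece.
Remainder $521,150 by headcount (total 610): Riverside Recovery 164,888.44 → $164,900; Hillcrest Youth 141,821.15 → $141,800; Lakeview Arts 95,686.56 → $95,700; South Workforce 58,095.41 → $58,100; Central Outreach 60,658.44 → $60,650.
Totals: Riverside Recovery $69,450 + $164,900 = $234,350; Hillcrest Youth $69,450 + $141,800 = $211,250; Lakeview Arts $69,450 + $95,700 = $165,150; South Workforce $69,450 + $58,100 = $127,550; Central Outreach $69,450 + $60,650 = $130,100.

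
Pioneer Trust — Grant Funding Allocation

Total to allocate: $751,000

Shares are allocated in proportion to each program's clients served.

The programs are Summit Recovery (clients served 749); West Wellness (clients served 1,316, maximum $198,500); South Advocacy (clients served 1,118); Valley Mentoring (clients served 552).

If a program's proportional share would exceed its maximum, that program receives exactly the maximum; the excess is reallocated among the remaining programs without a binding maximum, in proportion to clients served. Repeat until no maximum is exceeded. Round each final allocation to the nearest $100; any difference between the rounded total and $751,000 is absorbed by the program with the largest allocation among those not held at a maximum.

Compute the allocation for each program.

Combined clients served = 3,735.
Pro-rata shares before constraints: Summit Recovery 150,602.14; West Wellness 264,609.37; South Advocacy 224,797.32; Valley Mentoring 110,991.16.
Cap binds for West Wellness ($198,500); residual $552,500 reallocated over remaining clients served 2,419.
Shares after redistribution: Summit Recovery 171,071.72 → $171,100; South Advocacy 255,351.38 → $255,400; Valley Mentoring 126,076.89 → $126,100.
Rounding difference −$100 applied to South Advocacy → $255,300.

Summit Recovery: $171,100 · West Wellness: $198,500 · South Advocacy: $255,300 · Valley Mentoring: $126,100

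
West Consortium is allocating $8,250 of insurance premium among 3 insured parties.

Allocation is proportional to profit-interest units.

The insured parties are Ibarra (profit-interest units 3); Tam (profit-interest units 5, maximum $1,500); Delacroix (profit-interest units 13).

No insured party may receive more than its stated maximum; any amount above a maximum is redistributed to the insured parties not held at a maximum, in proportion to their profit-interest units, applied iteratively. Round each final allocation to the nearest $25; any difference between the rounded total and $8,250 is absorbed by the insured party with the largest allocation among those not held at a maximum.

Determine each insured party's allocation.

Ibarra: $1,275 | Tam: $1,500 | Delacroix: $5,475

Combined profit-interest units = 21.
Pro-rata shares before constraints: Ibarra 1,178.57; Tam 1,964.29; Delacroix 5,107.14.
Capped: Tam ($1,500); balance $6,750 reallocated over remaining profit-interest units 16.
Remaining shares: Ibarra 1,265.62 → $1,275; Delacroix 5,484.38 → $5,475.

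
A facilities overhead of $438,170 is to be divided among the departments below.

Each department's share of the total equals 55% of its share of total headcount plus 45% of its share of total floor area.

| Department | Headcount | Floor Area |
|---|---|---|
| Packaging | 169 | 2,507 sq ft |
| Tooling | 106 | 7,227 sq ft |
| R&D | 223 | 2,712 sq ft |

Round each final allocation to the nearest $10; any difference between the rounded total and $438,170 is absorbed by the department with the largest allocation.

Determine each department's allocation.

Packaging: $121,500 | Tooling: $165,790 | R&D: $150,880

Totals — headcount 498, floor area 12,446.
Composite weights (55% headcount + 45% floor area): Packaging 0.2773; Tooling 0.3784; R&D 0.3443.
Proportional shares: Packaging 121,500.23; Tooling 165,789.99; R&D 150,879.78.
After rounding ($10): Packaging $121,500; Tooling $165,790; R&D $150,880. Sum = $438,170.
Sum already equals the total — no adjustment.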